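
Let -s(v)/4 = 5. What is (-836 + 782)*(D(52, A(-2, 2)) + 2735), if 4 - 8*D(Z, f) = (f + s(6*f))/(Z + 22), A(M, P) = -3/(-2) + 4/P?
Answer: -87449355/592 ≈ -1.4772e+5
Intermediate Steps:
s(v) = -20 (s(v) = -4*5 = -20)
A(M, P) = 3/2 + 4/P (A(M, P) = -3*(-1/2) + 4/P = 3/2 + 4/P)
D(Z, f) = 1/2 - (-20 + f)/(8*(22 + Z)) (D(Z, f) = 1/2 - (f - 20)/(8*(Z + 22)) = 1/2 - (-20 + f)/(8*(22 + Z)))
(-836 + 782)*(D(52, A(-2, 2)) + 2735) = (-836 + 782)*((108 - (3/2 + 4/2) + 4*52)/(8*(22 + 52)) + 2735) = -54*((1/8)*(108 - (3/2 + 4*(1/2)) + 208)/74 + 2735) = -54*((1/8)*(1/74)*(108 - (3/2 + 2) + 208) + 2735) = -54*((1/8)*(1/74)*(108 - 1*7/2 + 208) + 2735) = -54*((1/8)*(1/74)*(108 - 7/2 + 208) + 2735) = -54*((1/8)*(1/74)*(625/2) + 2735) = -54*(625/1184 + 2735) = -54*3238865/1184 = -87449355/592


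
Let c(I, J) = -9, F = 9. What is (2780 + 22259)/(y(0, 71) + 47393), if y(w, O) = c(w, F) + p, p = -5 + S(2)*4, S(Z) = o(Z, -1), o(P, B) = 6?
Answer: 25039/47403 ≈ 0.52822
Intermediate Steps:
S(Z) = 6
p = 19 (p = -5 + 6*4 = -5 + 24 = 19)
y(w, O) = 10 (y(w, O) = -9 + 19 = 10)
(2780 + 22259)/(y(0, 71) + 47393) = (2780 + 22259)/(10 + 47393) = 25039/47403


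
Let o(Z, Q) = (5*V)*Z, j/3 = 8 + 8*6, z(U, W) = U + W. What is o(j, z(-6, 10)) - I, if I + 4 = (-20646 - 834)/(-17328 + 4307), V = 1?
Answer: 10968244/13021 ≈ 842.35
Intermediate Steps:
j = 168 (j = 3*(8 + 8*6) = 3*(8 + 48) = 3*56 = 168)
o(Z, Q) = 5*Z (o(Z, Q) = (5*1)*Z = 5*Z)
I = -30604/13021 (I = -4 + (-20646 - 834)/(-17328 + 4307) = -4 - 21480/(-13021) = -4 - 21480*(-1/13021) = -4 + 21480/13021 = -30604/13021 ≈ -2.3504)
o(j, z(-6, 10)) - I = 5*168 - 1*(-30604/13021) = 840 + 30604/13021 = 10968244/13021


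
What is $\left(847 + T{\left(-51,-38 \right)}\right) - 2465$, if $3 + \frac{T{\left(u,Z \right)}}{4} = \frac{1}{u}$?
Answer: $- \frac{83134}{51} \approx -1630.1$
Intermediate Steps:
$T{\left(u,Z \right)} = -12 + \frac{4}{u}$
$\left(847 + T{\left(-51,-38 \right)}\right) - 2465 = \left(847 - \left(12 - \frac{4}{-51}\right)\right) - 2465 = \left(847 + \left(-12 + 4 \left(- \frac{1}{51}\right)\right)\right) - 2465 = \left(847 - \frac{616}{51}\right) - 2465 = \frac{42581}{51} - 2465 = - \frac{83134}{51}$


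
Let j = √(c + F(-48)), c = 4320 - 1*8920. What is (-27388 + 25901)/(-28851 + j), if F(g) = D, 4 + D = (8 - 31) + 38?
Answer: 42901437/832384790 + 1487*I*√4589/832384790 ≈ 0.05154 + 0.00012102*I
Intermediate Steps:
D = 11 (D = -4 + ((8 - 31) + 38) = -4 + (-23 + 38) = -4 + 15 = 11)
F(g) = 11
c = -4600 (c = 4320 - 8920 = -4600)
j = I*√4589 (j = √(-4600 + 11) = √(-4589) = I*√4589 ≈ 67.742*I)
(-27388 + 25901)/(-28851 + j) = (-27388 + 25901)/(-28851 + I*√4589) = -1487/(-28851 + I*√4589)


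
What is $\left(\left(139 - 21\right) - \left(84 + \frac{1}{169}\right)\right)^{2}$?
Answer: $\frac{33005025}{28561} \approx 1155.6$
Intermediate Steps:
$\left(\left(139 - 21\right) - \left(84 + \frac{1}{169}\right)\right)^{2} = \left(118 - \frac{14197}{169}\right)^{2} = \left(\frac{5745}{169}\right)^{2} = \frac{33005025}{28561}$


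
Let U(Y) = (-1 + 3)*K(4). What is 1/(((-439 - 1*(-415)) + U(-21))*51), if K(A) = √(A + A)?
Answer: -1/1156 - √2/6936 ≈ -0.0010689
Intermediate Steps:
K(A) = √2*√A (K(A) = √(2*A) = √2*√A)
U(Y) = 4*√2 (U(Y) = (-1 + 3)*(√2*√4) = 2*(√2*2) = 2*(2*√2) = 4*√2)
1/(((-439 - 1*(-415)) + U(-21))*51) = 1/(((-439 - 1*(-415)) + 4*√2)*51) = (1/51)/((-439 + 415) + 4*√2) = (1/51)/(-24 + 4*√2) = 1/(51*(-24 + 4*√2))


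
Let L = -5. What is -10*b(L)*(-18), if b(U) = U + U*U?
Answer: 3600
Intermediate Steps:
b(U) = U + U²
-10*b(L)*(-18) = -(-50)*(1 - 5)*(-18) = -(-50)*(-4)*(-18) = -10*20*(-18) = -200*(-18) = 3600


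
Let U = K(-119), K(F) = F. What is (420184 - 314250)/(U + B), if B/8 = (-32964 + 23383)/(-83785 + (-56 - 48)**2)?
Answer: -594607542/662051 ≈ -898.13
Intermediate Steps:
U = -119
B = 5896/5613 (B = 8*((-32964 + 23383)/(-83785 + (-56 - 48)**2)) = 8*(-9581/(-83785 + (-104)**2)) = 8*(-9581/(-83785 + 10816)) = 8*(-9581/(-72969)) = 8*(-9581*(-1/72969)) = 8*(737/5613) = 5896/5613 ≈ 1.0504)
(420184 - 314250)/(U + B) = (420184 - 314250)/(-119 + 5896/5613) = 105934/(-662051/5613) = 105934*(-5613/662051) = -594607542/662051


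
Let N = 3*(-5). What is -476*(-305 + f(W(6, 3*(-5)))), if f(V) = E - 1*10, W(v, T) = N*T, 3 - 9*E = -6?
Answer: 149464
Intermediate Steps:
E = 1 (E = ⅓ - ⅑*(-6) = ⅓ + ⅔ = 1)
N = -15
W(v, T) = -15*T
f(V) = -9 (f(V) = 1 - 1*10 = 1 - 10 = -9)
-476*(-305 + f(W(6, 3*(-5)))) = -476*(-305 - 9) = -476*(-314) = 149464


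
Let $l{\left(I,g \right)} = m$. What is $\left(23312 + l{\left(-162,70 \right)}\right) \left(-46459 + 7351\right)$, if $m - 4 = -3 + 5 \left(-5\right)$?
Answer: $-910747104$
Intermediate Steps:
$m = -24$ ($m = 4 + \left(-3 + 5 \left(-5\right)\right) = 4 - 28 = -24$)
$l{\left(I,g \right)} = -24$
$\left(23312 + l{\left(-162,70 \right)}\right) \left(-46459 + 7351\right) = \left(23312 - 24\right) \left(-46459 + 7351\right) = 23288 \left(-39108\right) = -910747104$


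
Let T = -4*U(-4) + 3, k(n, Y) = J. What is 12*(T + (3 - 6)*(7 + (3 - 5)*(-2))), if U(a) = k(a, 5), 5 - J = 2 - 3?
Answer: -648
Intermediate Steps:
J = 6 (J = 5 - (2 - 3) = 5 - 1*(-1) = 5 + 1 = 6)
k(n, Y) = 6
U(a) = 6
T = -21 (T = -4*6 + 3 = -24 + 3 = -21)
12*(T + (3 - 6)*(7 + (3 - 5)*(-2))) = 12*(-21 + (3 - 6)*(7 + (3 - 5)*(-2))) = 12*(-21 - 3*(7 - 2*(-2))) = 12*(-21 - 3*(7 + 4)) = 12*(-21 - 3*11) = 12*(-21 - 33) = 12*(-54) = -648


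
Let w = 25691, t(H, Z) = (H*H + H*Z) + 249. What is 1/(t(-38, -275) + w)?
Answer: 1/37834 ≈ 2.6431e-5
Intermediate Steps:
t(H, Z) = 249 + H² + H*Z (t(H, Z) = (H² + H*Z) + 249 = 249 + H² + H*Z)
1/(t(-38, -275) + w) = 1/((249 + (-38)² - 38*(-275)) + 25691) = 1/((249 + 1444 + 10450) + 25691) = 1/(12143 + 25691) = 1/37834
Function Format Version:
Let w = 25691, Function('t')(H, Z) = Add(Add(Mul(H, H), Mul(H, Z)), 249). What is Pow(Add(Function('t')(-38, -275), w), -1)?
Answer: Rational(1, 37834) ≈ 2.6431e-5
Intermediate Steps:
Function('t')(H, Z) = Add(249, Pow(H, 2), Mul(H, Z)) (Function('t')(H, Z) = Add(Add(Pow(H, 2), Mul(H, Z)), 249) = Add(249, Pow(H, 2), Mul(H, Z)))
Pow(Add(Function('t')(-38, -275), w), -1) = Pow(Add(Add(249, Pow(-38, 2), Mul(-38, -275)), 25691), -1) = Pow(Add(Add(249, 1444, 10450), 25691), -1) = Pow(Add(12143, 25691), -1) = Pow(37834, -1) = Rational(1, 37834)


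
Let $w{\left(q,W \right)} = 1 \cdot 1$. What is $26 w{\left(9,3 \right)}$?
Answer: $26$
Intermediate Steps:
$w{\left(q,W \right)} = 1$
$26 w{\left(9,3 \right)} = 26 \cdot 1 = 26$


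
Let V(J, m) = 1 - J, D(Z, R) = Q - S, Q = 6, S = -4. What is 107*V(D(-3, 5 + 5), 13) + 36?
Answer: -927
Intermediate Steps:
D(Z, R) = 10 (D(Z, R) = 6 - 1*(-4) = 6 + 4 = 10)
107*V(D(-3, 5 + 5), 13) + 36 = 107*(1 - 1*10) + 36 = 107*(1 - 10) + 36 = 107*(-9) + 36 = -963 + 36 = -927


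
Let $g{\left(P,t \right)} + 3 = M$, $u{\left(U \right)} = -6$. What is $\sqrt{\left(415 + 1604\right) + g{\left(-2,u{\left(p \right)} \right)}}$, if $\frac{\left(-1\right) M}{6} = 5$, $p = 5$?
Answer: $\sqrt{1986} \approx 44.565$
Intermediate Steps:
$M = -30$ ($M = \left(-6\right) 5 = -30$)
$g{\left(P,t \right)} = -33$ ($g{\left(P,t \right)} = -3 - 30 = -33$)
$\sqrt{\left(415 + 1604\right) + g{\left(-2,u{\left(p \right)} \right)}} = \sqrt{\left(415 + 1604\right) - 33} = \sqrt{2019 - 33} = \sqrt{1986}$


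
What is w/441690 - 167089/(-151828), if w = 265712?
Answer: 57072030973/33530454660 ≈ 1.7021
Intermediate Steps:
w/441690 - 167089/(-151828) = 265712/441690 - 167089/(-151828) = 265712*(1/441690) - 167089*(-1/151828) = 132856/220845 + 167089/151828 = 57072030973/33530454660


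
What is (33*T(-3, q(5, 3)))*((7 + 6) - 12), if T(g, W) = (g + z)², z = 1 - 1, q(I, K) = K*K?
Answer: 297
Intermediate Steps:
q(I, K) = K²
z = 0
T(g, W) = g² (T(g, W) = (g + 0)² = g²)
(33*T(-3, q(5, 3)))*((7 + 6) - 12) = (33*(-3)²)*((7 + 6) - 12) = (33*9)*(13 - 12) = 297*1 = 297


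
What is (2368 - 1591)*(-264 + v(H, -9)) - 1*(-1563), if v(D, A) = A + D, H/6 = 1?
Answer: -205896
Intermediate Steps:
H = 6 (H = 6*1 = 6)
(2368 - 1591)*(-264 + v(H, -9)) - 1*(-1563) = (2368 - 1591)*(-264 + (-9 + 6)) - 1*(-1563) = 777*(-264 - 3) + 1563 = 777*(-267) + 1563 = -207459 + 1563 = -205896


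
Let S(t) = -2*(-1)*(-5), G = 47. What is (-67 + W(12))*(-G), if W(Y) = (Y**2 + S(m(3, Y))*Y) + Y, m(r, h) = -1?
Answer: 1457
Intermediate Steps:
S(t) = -10 (S(t) = 2*(-5) = -10)
W(Y) = Y**2 - 9*Y (W(Y) = (Y**2 - 10*Y) + Y = Y**2 - 9*Y)
(-67 + W(12))*(-G) = (-67 + 12*(-9 + 12))*(-1*47) = (-67 + 12*3)*(-47) = (-67 + 36)*(-47) = -31*(-47) = 1457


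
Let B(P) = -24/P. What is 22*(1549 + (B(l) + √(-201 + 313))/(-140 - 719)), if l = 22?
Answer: 29273026/859 - 88*√7/859 ≈ 34078.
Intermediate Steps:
22*(1549 + (B(l) + √(-201 + 313))/(-140 - 719)) = 22*(1549 + (-24/22 + √(-201 + 313))/(-140 - 719)) = 22*(1549 + (-24*1/22 + √112)/(-859)) = 22*(1549 + (-12/11 + 4*√7)*(-1/859)) = 22*(1549 + (12/9449 - 4*√7/859)) = 22*(14636513/9449 - 4*√7/859) = 29273026/859 - 88*√7/859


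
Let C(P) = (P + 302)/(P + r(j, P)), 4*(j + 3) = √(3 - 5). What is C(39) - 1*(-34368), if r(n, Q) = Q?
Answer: 2681045/78 ≈ 34372.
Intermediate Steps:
j = -3 + I*√2/4 (j = -3 + √(3 - 5)/4 = -3 + √(-2)/4 = -3 + (I*√2)/4 = -3 + I*√2/4 ≈ -3.0 + 0.35355*I)
C(P) = (302 + P)/(2*P) (C(P) = (P + 302)/(P + P) = (302 + P)/((2*P)) = (302 + P)*(1/(2*P)) = (302 + P)/(2*P))
C(39) - 1*(-34368) = (½)*(302 + 39)/39 - 1*(-34368) = (½)*(1/39)*341 + 34368 = 341/78 + 34368 = 2681045/78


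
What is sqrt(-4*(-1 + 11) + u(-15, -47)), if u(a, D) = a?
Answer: I*sqrt(55) ≈ 7.4162*I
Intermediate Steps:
sqrt(-4*(-1 + 11) + u(-15, -47)) = sqrt(-4*(-1 + 11) - 15) = sqrt(-4*10 - 15) = sqrt(-40 - 15) = sqrt(-55) = I*sqrt(55)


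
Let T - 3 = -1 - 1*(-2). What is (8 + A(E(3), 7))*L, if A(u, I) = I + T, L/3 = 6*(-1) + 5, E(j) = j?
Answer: -57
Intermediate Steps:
L = -3 (L = 3*(6*(-1) + 5) = 3*(-6 + 5) = 3*(-1) = -3)
T = 4 (T = 3 + (-1 - 1*(-2)) = 3 + (-1 + 2) = 3 + 1 = 4)
A(u, I) = 4 + I (A(u, I) = I + 4 = 4 + I)
(8 + A(E(3), 7))*L = (8 + (4 + 7))*(-3) = (8 + 11)*(-3) = 19*(-3) = -57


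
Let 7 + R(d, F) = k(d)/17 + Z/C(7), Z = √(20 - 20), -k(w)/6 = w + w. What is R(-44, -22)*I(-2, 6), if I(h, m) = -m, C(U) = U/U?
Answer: -2454/17 ≈ -144.35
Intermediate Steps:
k(w) = -12*w (k(w) = -6*(w + w) = -12*w)
C(U) = 1
Z = 0 (Z = √0 = 0)
R(d, F) = -7 - 12*d/17 (R(d, F) = -7 + (-12*d/17 + 0/1) = -7 + (-12*d*(1/17) + 0*1) = -7 + (-12*d/17 + 0) = -7 - 12*d/17)
R(-44, -22)*I(-2, 6) = (-7 - 12/17*(-44))*(-1*6) = (-7 + 528/17)*(-6) = (409/17)*(-6) = -2454/17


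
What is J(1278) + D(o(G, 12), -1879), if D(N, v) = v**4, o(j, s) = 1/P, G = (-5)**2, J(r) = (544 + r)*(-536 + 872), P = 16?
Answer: 12465426483073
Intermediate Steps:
J(r) = 182784 + 336*r (J(r) = (544 + r)*336 = 182784 + 336*r)
G = 25
o(j, s) = 1/16
J(1278) + D(o(G, 12), -1879) = (182784 + 336*1278) + (-1879)**4 = (182784 + 429408) + 12465425870881 = 612192 + 12465425870881 = 12465426483073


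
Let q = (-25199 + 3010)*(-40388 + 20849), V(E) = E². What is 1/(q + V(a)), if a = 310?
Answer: 1/433646971 ≈ 2.3060e-9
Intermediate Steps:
q = 433550871 (q = -22189*(-19539) = 433550871)
1/(q + V(a)) = 1/(433550871 + 310²) = 1/(433550871 + 96100) = 1/433646971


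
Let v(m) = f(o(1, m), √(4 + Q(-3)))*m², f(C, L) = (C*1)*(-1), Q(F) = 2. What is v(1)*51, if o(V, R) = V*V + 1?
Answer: -102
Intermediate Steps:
o(V, R) = 1 + V² (o(V, R) = V² + 1 = 1 + V²)
f(C, L) = -C (f(C, L) = C*(-1) = -C)
v(m) = -2*m² (v(m) = (-(1 + 1²))*m² = (-(1 + 1))*m² = (-1*2)*m² = -2*m²)
v(1)*51 = -2*1²*51 = -2*1*51 = -2*51 = -102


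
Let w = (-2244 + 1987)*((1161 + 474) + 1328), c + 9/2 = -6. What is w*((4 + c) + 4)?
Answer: 3807455/2 ≈ 1.9037e+6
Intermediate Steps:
c = -21/2 (c = -9/2 - 6 = -21/2 ≈ -10.500)
w = -761491 (w = -257*(1635 + 1328) = -257*2963 = -761491)
w*((4 + c) + 4) = -761491*((4 - 21/2) + 4) = -761491*(-13/2 + 4) = -761491*(-5/2) = 3807455/2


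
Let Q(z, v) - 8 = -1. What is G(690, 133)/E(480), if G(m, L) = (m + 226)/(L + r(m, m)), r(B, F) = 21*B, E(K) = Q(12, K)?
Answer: 916/102361 ≈ 0.0089487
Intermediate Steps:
Q(z, v) = 7 (Q(z, v) = 8 - 1 = 7)
E(K) = 7
G(m, L) = (226 + m)/(L + 21*m) (G(m, L) = (m + 226)/(L + 21*m) = (226 + m)/(L + 21*m))
G(690, 133)/E(480) = ((226 + 690)/(133 + 21*690))/7 = (916/(133 + 14490))*(⅐) = (916/14623)*(⅐) = 916/102361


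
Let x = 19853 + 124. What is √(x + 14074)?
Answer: √34051 ≈ 184.53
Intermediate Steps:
x = 19977
√(x + 14074) = √(19977 + 14074) = √34051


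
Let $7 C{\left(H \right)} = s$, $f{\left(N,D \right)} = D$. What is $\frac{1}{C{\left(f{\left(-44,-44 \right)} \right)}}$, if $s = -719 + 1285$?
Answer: $\frac{7}{566} \approx 0.012367$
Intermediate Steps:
$s = 566$
$C{\left(H \right)} = \frac{566}{7}$ ($C{\left(H \right)} = \frac{1}{7} \cdot 566 = \frac{566}{7}$)
$\frac{1}{C{\left(f{\left(-44,-44 \right)} \right)}} = \frac{1}{\frac{566}{7}} = \frac{7}{566}$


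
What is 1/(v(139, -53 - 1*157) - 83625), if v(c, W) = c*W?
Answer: -1/112815 ≈ -8.8641e-6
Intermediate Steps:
v(c, W) = W*c
1/(v(139, -53 - 1*157) - 83625) = 1/((-53 - 1*157)*139 - 83625) = 1/((-53 - 157)*139 - 83625) = 1/(-210*139 - 83625) = 1/(-29190 - 83625) = 1/(-112815) = -1/112815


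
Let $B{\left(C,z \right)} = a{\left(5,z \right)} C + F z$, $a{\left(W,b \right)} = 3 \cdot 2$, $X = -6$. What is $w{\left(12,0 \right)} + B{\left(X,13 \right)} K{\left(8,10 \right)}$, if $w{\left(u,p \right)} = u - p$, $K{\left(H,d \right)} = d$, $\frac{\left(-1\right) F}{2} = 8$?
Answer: $-2428$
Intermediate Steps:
$F = -16$ ($F = \left(-2\right) 8 = -16$)
$a{\left(W,b \right)} = 6$
$B{\left(C,z \right)} = - 16 z + 6 C$ ($B{\left(C,z \right)} = 6 C - 16 z = - 16 z + 6 C$)
$w{\left(12,0 \right)} + B{\left(X,13 \right)} K{\left(8,10 \right)} = \left(12 - 0\right) + \left(\left(-16\right) 13 + 6 \left(-6\right)\right) 10 = \left(12 + 0\right) + \left(-208 - 36\right) 10 = 12 - 2440 = -2428$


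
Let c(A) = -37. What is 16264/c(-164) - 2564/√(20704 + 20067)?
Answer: -16264/37 - 2564*√40771/40771 ≈ -452.27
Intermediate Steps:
16264/c(-164) - 2564/√(20704 + 20067) = 16264/(-37) - 2564/√(20704 + 20067) = 16264*(-1/37) - 2564*√40771/40771 = -16264/37 - 2564*√40771/40771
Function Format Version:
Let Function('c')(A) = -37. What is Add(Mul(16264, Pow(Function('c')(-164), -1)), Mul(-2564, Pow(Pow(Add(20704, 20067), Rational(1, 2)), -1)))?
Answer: Add(Rational(-16264, 37), Mul(Rational(-2564, 40771), Pow(40771, Rational(1, 2)))) ≈ -452.27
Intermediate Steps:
Add(Mul(16264, Pow(Function('c')(-164), -1)), Mul(-2564, Pow(Pow(Add(20704, 20067), Rational(1, 2)), -1))) = Add(Mul(16264, Pow(-37, -1)), Mul(-2564, Pow(Pow(Add(20704, 20067), Rational(1, 2)), -1))) = Add(Mul(16264, Rational(-1, 37)), Mul(-2564, Pow(Pow(40771, Rational(1, 2)), -1))) = Add(Rational(-16264, 37), Mul(-2564, Mul(Rational(1, 40771), Pow(40771, Rational(1, 2))))) = Add(Rational(-16264, 37), Mul(Rational(-2564, 40771), Pow(40771, Rational(1, 2))))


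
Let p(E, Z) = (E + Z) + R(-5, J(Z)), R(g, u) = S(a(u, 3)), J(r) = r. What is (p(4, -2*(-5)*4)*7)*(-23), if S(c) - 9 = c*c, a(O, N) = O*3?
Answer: -2326933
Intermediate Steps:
a(O, N) = 3*O
S(c) = 9 + c**2 (S(c) = 9 + c*c = 9 + c**2)
R(g, u) = 9 + 9*u**2 (R(g, u) = 9 + (3*u)**2 = 9 + 9*u**2)
p(E, Z) = 9 + E + Z + 9*Z**2 (p(E, Z) = (E + Z) + (9 + 9*Z**2) = 9 + E + Z + 9*Z**2)
(p(4, -2*(-5)*4)*7)*(-23) = ((9 + 4 - 2*(-5)*4 + 9*(-2*(-5)*4)**2)*7)*(-23) = ((9 + 4 + 10*4 + 9*(10*4)**2)*7)*(-23) = ((9 + 4 + 40 + 9*40**2)*7)*(-23) = ((9 + 4 + 40 + 9*1600)*7)*(-23) = ((9 + 4 + 40 + 14400)*7)*(-23) = (14453*7)*(-23) = 101171*(-23) = -2326933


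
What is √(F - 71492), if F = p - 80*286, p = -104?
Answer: 2*I*√23619 ≈ 307.37*I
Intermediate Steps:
F = -22984 (F = -104 - 80*286 = -104 - 22880 = -22984)
√(F - 71492) = √(-22984 - 71492) = √(-94476) = 2*I*√23619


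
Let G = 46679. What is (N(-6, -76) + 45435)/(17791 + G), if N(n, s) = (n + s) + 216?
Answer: 45569/64470 ≈ 0.70683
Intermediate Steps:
N(n, s) = 216 + n + s
(N(-6, -76) + 45435)/(17791 + G) = ((216 - 6 - 76) + 45435)/(17791 + 46679) = (134 + 45435)/64470 = 45569*(1/64470) = 45569/64470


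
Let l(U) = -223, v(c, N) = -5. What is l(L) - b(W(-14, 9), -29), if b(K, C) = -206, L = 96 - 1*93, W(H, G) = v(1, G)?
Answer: -17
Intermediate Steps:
W(H, G) = -5
L = 3 (L = 96 - 93 = 3)
l(L) - b(W(-14, 9), -29) = -223 - 1*(-206) = -223 + 206 = -17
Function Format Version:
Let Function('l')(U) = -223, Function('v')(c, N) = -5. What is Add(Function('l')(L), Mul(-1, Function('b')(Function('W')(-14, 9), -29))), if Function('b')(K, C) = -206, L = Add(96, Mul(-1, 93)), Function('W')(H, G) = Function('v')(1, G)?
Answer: -17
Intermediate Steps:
Function('W')(H, G) = -5
L = 3 (L = Add(96, -93) = 3)
Add(Function('l')(L), Mul(-1, Function('b')(Function('W')(-14, 9), -29))) = Add(-223, Mul(-1, -206)) = Add(-223, 206) = -17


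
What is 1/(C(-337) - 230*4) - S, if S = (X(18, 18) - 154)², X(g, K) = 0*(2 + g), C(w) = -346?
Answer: -30024457/1266 ≈ -23716.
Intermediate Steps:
X(g, K) = 0
S = 23716 (S = (0 - 154)² = (-154)² = 23716)
1/(C(-337) - 230*4) - S = 1/(-346 - 230*4) - 1*23716 = 1/(-346 - 920) - 23716 = 1/(-1266) - 23716 = -1/1266 - 23716 = -30024457/1266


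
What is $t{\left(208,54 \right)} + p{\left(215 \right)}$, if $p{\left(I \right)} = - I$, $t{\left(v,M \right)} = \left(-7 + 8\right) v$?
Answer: $-7$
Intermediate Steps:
$t{\left(v,M \right)} = v$ ($t{\left(v,M \right)} = 1 v = v$)
$t{\left(208,54 \right)} + p{\left(215 \right)} = 208 - 215 = -7$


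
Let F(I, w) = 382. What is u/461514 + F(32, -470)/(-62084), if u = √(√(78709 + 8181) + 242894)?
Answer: -191/31042 + √(242894 + √86890)/461514 ≈ -0.0050844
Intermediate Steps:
u = √(242894 + √86890) (u = √(√86890 + 242894) = √(242894 + √86890) ≈ 493.14)
u/461514 + F(32, -470)/(-62084) = √(242894 + √86890)/461514 + 382/(-62084) = √(242894 + √86890)*(1/461514) + 382*(-1/62084) = √(242894 + √86890)/461514 - 191/31042 = -191/31042 + √(242894 + √86890)/461514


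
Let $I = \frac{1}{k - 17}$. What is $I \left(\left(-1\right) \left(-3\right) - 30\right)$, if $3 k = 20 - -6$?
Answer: $\frac{81}{25} \approx 3.24$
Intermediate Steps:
$k = \frac{26}{3}$ ($k = \frac{20 - -6}{3} = \frac{20 + 6}{3} = \frac{1}{3} \cdot 26 = \frac{26}{3} \approx 8.6667$)
$I = - \frac{3}{25}$ ($I = \frac{1}{\frac{26}{3} - 17} = \frac{1}{- \frac{25}{3}} = - \frac{3}{25} \approx -0.12$)
$I \left(\left(-1\right) \left(-3\right) - 30\right) = - \frac{3 \left(\left(-1\right) \left(-3\right) - 30\right)}{25} = - \frac{3 \left(3 - 30\right)}{25} = \left(- \frac{3}{25}\right) \left(-27\right) = \frac{81}{25}$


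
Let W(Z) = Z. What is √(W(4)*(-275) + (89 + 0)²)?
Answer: √6821 ≈ 82.589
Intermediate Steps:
√(W(4)*(-275) + (89 + 0)²) = √(4*(-275) + (89 + 0)²) = √(-1100 + 89²) = √(-1100 + 7921) = √6821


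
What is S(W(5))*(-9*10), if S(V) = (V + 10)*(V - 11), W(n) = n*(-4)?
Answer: -27900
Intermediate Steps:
W(n) = -4*n
S(V) = (-11 + V)*(10 + V) (S(V) = (10 + V)*(-11 + V) = (-11 + V)*(10 + V))
S(W(5))*(-9*10) = (-110 + (-4*5)² - (-4)*5)*(-9*10) = (-110 + (-20)² - 1*(-20))*(-90) = (-110 + 400 + 20)*(-90) = 310*(-90) = -27900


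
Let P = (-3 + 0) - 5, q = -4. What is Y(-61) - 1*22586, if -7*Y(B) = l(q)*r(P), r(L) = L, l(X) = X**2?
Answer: -157974/7 ≈ -22568.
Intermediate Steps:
P = -8 (P = -3 - 5 = -8)
Y(B) = 128/7 (Y(B) = -(-4)**2*(-8)/7 = -16*(-8)/7 = -1/7*(-128) = 128/7)
Y(-61) - 1*22586 = 128/7 - 1*22586 = 128/7 - 22586 = -157974/7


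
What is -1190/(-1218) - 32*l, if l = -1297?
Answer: 3610933/87 ≈ 41505.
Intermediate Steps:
-1190/(-1218) - 32*l = -1190/(-1218) - 32*(-1297) = -1190*(-1/1218) + 41504 = 85/87 + 41504 = 3610933/87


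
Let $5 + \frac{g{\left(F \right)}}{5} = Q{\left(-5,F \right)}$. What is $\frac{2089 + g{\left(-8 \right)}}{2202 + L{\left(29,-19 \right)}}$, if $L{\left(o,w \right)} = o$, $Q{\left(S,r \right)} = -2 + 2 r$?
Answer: $\frac{1974}{2231} \approx 0.8848$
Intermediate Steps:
$g{\left(F \right)} = -35 + 10 F$ ($g{\left(F \right)} = -25 + 5 \left(-2 + 2 F\right) = -25 + \left(-10 + 10 F\right) = -35 + 10 F$)
$\frac{2089 + g{\left(-8 \right)}}{2202 + L{\left(29,-19 \right)}} = \frac{2089 + \left(-35 + 10 \left(-8\right)\right)}{2202 + 29} = \frac{2089 - 115}{2231} = \left(2089 - 115\right) \frac{1}{2231} = 1974 \cdot \frac{1}{2231} = \frac{1974}{2231}$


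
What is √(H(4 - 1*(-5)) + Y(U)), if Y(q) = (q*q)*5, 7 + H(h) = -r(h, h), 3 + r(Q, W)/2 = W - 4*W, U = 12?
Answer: √773 ≈ 27.803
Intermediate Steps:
r(Q, W) = -6 - 6*W (r(Q, W) = -6 + 2*(W - 4*W) = -6 + 2*(-3*W) = -6 - 6*W)
H(h) = -1 + 6*h (H(h) = -7 - (-6 - 6*h) = -7 + (6 + 6*h) = -1 + 6*h)
Y(q) = 5*q² (Y(q) = q²*5 = 5*q²)
√(H(4 - 1*(-5)) + Y(U)) = √((-1 + 6*(4 - 1*(-5))) + 5*12²) = √((-1 + 6*(4 + 5)) + 5*144) = √((-1 + 6*9) + 720) = √((-1 + 54) + 720) = √(53 + 720) = √773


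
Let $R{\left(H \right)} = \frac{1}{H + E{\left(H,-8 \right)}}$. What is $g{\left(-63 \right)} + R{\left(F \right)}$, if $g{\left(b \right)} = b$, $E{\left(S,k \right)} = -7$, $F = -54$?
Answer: $- \frac{3844}{61} \approx -63.016$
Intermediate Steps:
$R{\left(H \right)} = \frac{1}{-7 + H}$ ($R{\left(H \right)} = \frac{1}{H - 7} = \frac{1}{-7 + H}$)
$g{\left(-63 \right)} + R{\left(F \right)} = -63 + \frac{1}{-7 - 54} = -63 + \frac{1}{-61} = -63 - \frac{1}{61} = - \frac{3844}{61}$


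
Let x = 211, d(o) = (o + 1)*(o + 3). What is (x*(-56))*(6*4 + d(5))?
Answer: -850752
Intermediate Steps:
d(o) = (1 + o)*(3 + o)
(x*(-56))*(6*4 + d(5)) = (211*(-56))*(6*4 + (3 + 5**2 + 4*5)) = -11816*(24 + (3 + 25 + 20)) = -11816*(24 + 48) = -11816*72 = -850752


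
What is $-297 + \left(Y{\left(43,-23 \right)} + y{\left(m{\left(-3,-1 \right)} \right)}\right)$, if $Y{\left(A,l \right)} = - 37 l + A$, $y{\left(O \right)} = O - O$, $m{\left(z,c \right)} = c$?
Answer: $597$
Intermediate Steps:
$y{\left(O \right)} = 0$
$Y{\left(A,l \right)} = A - 37 l$
$-297 + \left(Y{\left(43,-23 \right)} + y{\left(m{\left(-3,-1 \right)} \right)}\right) = -297 + \left(\left(43 - -851\right) + 0\right) = -297 + \left(\left(43 + 851\right) + 0\right) = -297 + \left(894 + 0\right) = -297 + 894 = 597$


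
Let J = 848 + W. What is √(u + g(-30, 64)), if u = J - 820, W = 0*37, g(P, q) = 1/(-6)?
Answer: √1002/6 ≈ 5.2757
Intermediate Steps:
g(P, q) = -⅙
W = 0
J = 848 (J = 848 + 0 = 848)
u = 28 (u = 848 - 820 = 28)
√(u + g(-30, 64)) = √(28 - ⅙) = √(167/6) = √1002/6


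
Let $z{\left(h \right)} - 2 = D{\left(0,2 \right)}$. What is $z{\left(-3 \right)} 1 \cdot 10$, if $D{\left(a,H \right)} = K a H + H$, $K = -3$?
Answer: $40$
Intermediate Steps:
$D{\left(a,H \right)} = H - 3 H a$ ($D{\left(a,H \right)} = - 3 a H + H = - 3 H a + H = H - 3 H a$)
$z{\left(h \right)} = 4$ ($z{\left(h \right)} = 2 + 2 \left(1 - 0\right) = 2 + 2 \left(1 + 0\right) = 2 + 2 \cdot 1 = 2 + 2 = 4$)
$z{\left(-3 \right)} 1 \cdot 10 = 4 \cdot 1 \cdot 10 = 4 \cdot 10 = 40$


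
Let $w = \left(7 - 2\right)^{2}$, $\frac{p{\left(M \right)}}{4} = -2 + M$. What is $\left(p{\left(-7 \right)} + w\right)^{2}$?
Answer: $121$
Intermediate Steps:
$p{\left(M \right)} = -8 + 4 M$ ($p{\left(M \right)} = 4 \left(-2 + M\right) = -8 + 4 M$)
$w = 25$ ($w = 5^{2} = 25$)
$\left(p{\left(-7 \right)} + w\right)^{2} = \left(\left(-8 + 4 \left(-7\right)\right) + 25\right)^{2} = \left(\left(-8 - 28\right) + 25\right)^{2} = \left(-36 + 25\right)^{2} = \left(-11\right)^{2} = 121$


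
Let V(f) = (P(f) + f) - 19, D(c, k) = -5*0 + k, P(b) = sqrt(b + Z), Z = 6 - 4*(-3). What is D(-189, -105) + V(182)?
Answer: 58 + 10*sqrt(2) ≈ 72.142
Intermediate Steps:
Z = 18 (Z = 6 + 12 = 18)
P(b) = sqrt(18 + b) (P(b) = sqrt(b + 18) = sqrt(18 + b))
D(c, k) = k (D(c, k) = 0 + k = k)
V(f) = -19 + f + sqrt(18 + f) (V(f) = (sqrt(18 + f) + f) - 19 = (f + sqrt(18 + f)) - 19 = -19 + f + sqrt(18 + f))
D(-189, -105) + V(182) = -105 + (-19 + 182 + sqrt(18 + 182)) = -105 + (-19 + 182 + sqrt(200)) = -105 + (-19 + 182 + 10*sqrt(2)) = -105 + (163 + 10*sqrt(2)) = 58 + 10*sqrt(2)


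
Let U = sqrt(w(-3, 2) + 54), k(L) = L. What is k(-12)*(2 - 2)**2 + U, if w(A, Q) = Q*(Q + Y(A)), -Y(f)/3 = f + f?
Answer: sqrt(94) ≈ 9.6954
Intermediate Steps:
Y(f) = -6*f (Y(f) = -3*(f + f) = -6*f)
w(A, Q) = Q*(Q - 6*A)
U = sqrt(94) (U = sqrt(2*(2 - 6*(-3)) + 54) = sqrt(2*(2 + 18) + 54) = sqrt(2*20 + 54) = sqrt(40 + 54) = sqrt(94) ≈ 9.6954)
k(-12)*(2 - 2)**2 + U = -12*(2 - 2)**2 + sqrt(94) = -12*0**2 + sqrt(94) = -12*0 + sqrt(94) = 0 + sqrt(94) = sqrt(94)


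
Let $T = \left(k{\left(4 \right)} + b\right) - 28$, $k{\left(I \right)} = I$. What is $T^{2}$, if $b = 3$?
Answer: $441$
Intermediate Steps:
$T = -21$ ($T = \left(4 + 3\right) - 28 = 7 - 28 = -21$)
$T^{2} = \left(-21\right)^{2} = 441$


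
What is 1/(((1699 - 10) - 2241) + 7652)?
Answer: 1/7100 ≈ 0.00014085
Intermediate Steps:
1/(((1699 - 10) - 2241) + 7652) = 1/((1689 - 2241) + 7652) = 1/(-552 + 7652) = 1/7100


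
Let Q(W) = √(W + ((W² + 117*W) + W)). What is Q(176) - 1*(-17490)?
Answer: 17490 + 4*√3245 ≈ 17718.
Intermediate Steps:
Q(W) = √(W² + 119*W) (Q(W) = √(W + (W² + 118*W)) = √(W² + 119*W))
Q(176) - 1*(-17490) = √(176*(119 + 176)) - 1*(-17490) = √(176*295) + 17490 = √51920 + 17490 = 4*√3245 + 17490 = 17490 + 4*√3245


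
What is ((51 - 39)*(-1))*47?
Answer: -564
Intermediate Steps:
((51 - 39)*(-1))*47 = (12*(-1))*47 = -12*47 = -564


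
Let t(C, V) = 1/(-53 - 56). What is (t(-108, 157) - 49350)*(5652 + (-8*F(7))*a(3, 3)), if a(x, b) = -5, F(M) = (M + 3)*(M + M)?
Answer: -60526207052/109 ≈ -5.5529e+8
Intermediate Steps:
F(M) = 2*M*(3 + M) (F(M) = (3 + M)*(2*M) = 2*M*(3 + M))
t(C, V) = -1/109 (t(C, V) = 1/(-109) = -1/109)
(t(-108, 157) - 49350)*(5652 + (-8*F(7))*a(3, 3)) = (-1/109 - 49350)*(5652 - 16*7*(3 + 7)*(-5)) = -5379151*(5652 - 16*7*10*(-5))/109 = -5379151*(5652 - 8*140*(-5))/109 = -5379151*(5652 - 1120*(-5))/109 = -5379151*(5652 + 5600)/109 = -5379151/109*11252 = -60526207052/109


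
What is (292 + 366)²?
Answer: 432964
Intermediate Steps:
(292 + 366)² = 658² = 432964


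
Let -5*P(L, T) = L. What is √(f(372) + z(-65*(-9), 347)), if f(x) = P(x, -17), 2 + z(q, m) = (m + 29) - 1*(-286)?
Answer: 4*√915/5 ≈ 24.199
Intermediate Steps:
z(q, m) = 313 + m (z(q, m) = -2 + ((m + 29) - 1*(-286)) = -2 + ((29 + m) + 286) = -2 + (315 + m) = 313 + m)
P(L, T) = -L/5
f(x) = -x/5
√(f(372) + z(-65*(-9), 347)) = √(-⅕*372 + (313 + 347)) = √(-372/5 + 660) = √(2928/5) = 4*√915/5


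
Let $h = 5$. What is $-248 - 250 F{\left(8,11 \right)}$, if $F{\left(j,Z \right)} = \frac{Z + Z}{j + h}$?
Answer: $- \frac{8724}{13} \approx -671.08$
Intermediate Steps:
$F{\left(j,Z \right)} = \frac{2 Z}{5 + j}$ ($F{\left(j,Z \right)} = \frac{Z + Z}{j + 5} = \frac{2 Z}{5 + j}$)
$-248 - 250 F{\left(8,11 \right)} = -248 - 250 \cdot 2 \cdot 11 \frac{1}{5 + 8} = -248 - 250 \cdot 2 \cdot 11 \cdot \frac{1}{13} = -248 - \frac{5500}{13} = - \frac{8724}{13}$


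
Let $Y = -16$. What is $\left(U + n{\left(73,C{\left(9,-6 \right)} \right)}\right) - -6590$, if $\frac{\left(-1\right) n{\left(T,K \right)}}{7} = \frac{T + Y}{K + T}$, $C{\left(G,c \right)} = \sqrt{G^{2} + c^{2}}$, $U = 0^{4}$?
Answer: $\frac{34317953}{5212} + \frac{1197 \sqrt{13}}{5212} \approx 6585.2$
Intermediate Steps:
$U = 0$
$n{\left(T,K \right)} = - \frac{7 \left(-16 + T\right)}{K + T}$ ($n{\left(T,K \right)} = - 7 \frac{T - 16}{K + T} = - 7 \frac{-16 + T}{K + T} = - \frac{7 \left(-16 + T\right)}{K + T}$)
$\left(U + n{\left(73,C{\left(9,-6 \right)} \right)}\right) - -6590 = \left(0 + \frac{7 \left(16 - 73\right)}{\sqrt{9^{2} + \left(-6\right)^{2}} + 73}\right) - -6590 = \left(0 + \frac{7 \left(16 - 73\right)}{\sqrt{81 + 36} + 73}\right) + 6590 = \left(0 + 7 \frac{1}{\sqrt{117} + 73} \left(-57\right)\right) + 6590 = \left(0 + 7 \frac{1}{3 \sqrt{13} + 73} \left(-57\right)\right) + 6590 = \left(0 + 7 \frac{1}{73 + 3 \sqrt{13}} \left(-57\right)\right) + 6590 = \left(0 - \frac{399}{73 + 3 \sqrt{13}}\right) + 6590 = - \frac{399}{73 + 3 \sqrt{13}} + 6590 = 6590 - \frac{399}{73 + 3 \sqrt{13}}$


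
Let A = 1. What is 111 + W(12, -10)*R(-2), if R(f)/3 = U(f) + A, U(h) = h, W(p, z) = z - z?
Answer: 111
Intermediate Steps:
W(p, z) = 0
R(f) = 3 + 3*f (R(f) = 3*(f + 1) = 3*(1 + f) = 3 + 3*f)
111 + W(12, -10)*R(-2) = 111 + 0*(3 + 3*(-2)) = 111 + 0*(3 - 6) = 111 + 0*(-3) = 111 + 0 = 111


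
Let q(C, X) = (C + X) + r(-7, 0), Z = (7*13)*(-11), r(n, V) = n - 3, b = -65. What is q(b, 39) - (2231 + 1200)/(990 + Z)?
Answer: 3035/11 ≈ 275.91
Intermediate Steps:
r(n, V) = -3 + n
Z = -1001 (Z = 91*(-11) = -1001)
q(C, X) = -10 + C + X (q(C, X) = (C + X) + (-3 - 7) = (C + X) - 10 = -10 + C + X)
q(b, 39) - (2231 + 1200)/(990 + Z) = (-10 - 65 + 39) - (2231 + 1200)/(990 - 1001) = -36 - 3431/(-11) = -36 - 3431*(-1)/11 = -36 - 1*(-3431/11) = -36 + 3431/11 = 3035/11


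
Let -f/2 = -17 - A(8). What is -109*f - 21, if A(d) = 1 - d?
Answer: -2201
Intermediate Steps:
f = 20 (f = -2*(-17 - (1 - 1*8)) = -2*(-17 - (1 - 8)) = -2*(-17 - 1*(-7)) = -2*(-17 + 7) = -2*(-10) = 20)
-109*f - 21 = -109*20 - 21 = -2180 - 21 = -2201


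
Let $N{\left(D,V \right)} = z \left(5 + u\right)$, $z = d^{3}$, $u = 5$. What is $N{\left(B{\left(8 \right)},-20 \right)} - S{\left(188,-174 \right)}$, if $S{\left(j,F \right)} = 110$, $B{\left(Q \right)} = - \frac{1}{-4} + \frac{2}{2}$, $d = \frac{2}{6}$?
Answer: $- \frac{2960}{27} \approx -109.63$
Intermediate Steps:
$d = \frac{1}{3}$ ($d = 2 \cdot \frac{1}{6} = \frac{1}{3} \approx 0.33333$)
$B{\left(Q \right)} = \frac{5}{4}$ ($B{\left(Q \right)} = \left(-1\right) \left(- \frac{1}{4}\right) + 2 \cdot \frac{1}{2} = \frac{1}{4} + 1 = \frac{5}{4}$)
$z = \frac{1}{27}$ ($z = \left(\frac{1}{3}\right)^{3} = \frac{1}{27} \approx 0.037037$)
$N{\left(D,V \right)} = \frac{10}{27}$ ($N{\left(D,V \right)} = \frac{5 + 5}{27} = \frac{1}{27} \cdot 10 = \frac{10}{27}$)
$N{\left(B{\left(8 \right)},-20 \right)} - S{\left(188,-174 \right)} = \frac{10}{27} - 110 = - \frac{2960}{27}$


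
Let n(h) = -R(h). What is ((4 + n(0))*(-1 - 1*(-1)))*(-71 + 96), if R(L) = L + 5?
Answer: 0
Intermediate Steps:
R(L) = 5 + L
n(h) = -5 - h (n(h) = -(5 + h) = -5 - h)
((4 + n(0))*(-1 - 1*(-1)))*(-71 + 96) = ((4 + (-5 - 1*0))*(-1 - 1*(-1)))*(-71 + 96) = ((4 + (-5 + 0))*(-1 + 1))*25 = ((4 - 5)*0)*25 = -1*0*25 = 0*25 = 0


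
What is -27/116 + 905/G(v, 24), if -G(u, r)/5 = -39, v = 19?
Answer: 19943/4524 ≈ 4.4083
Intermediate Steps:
G(u, r) = 195 (G(u, r) = -5*(-39) = 195)
-27/116 + 905/G(v, 24) = -27/116 + 905/195 = -27*1/116 + 905*(1/195) = -27/116 + 181/39 = 19943/4524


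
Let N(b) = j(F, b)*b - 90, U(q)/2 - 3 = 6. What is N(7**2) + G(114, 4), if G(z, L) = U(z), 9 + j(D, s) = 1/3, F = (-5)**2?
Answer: -1490/3 ≈ -496.67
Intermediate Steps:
U(q) = 18 (U(q) = 6 + 2*6 = 6 + 12 = 18)
F = 25
j(D, s) = -26/3 (j(D, s) = -9 + 1/3 = -26/3)
G(z, L) = 18
N(b) = -90 - 26*b/3 (N(b) = -26*b/3 - 90 = -90 - 26*b/3)
N(7**2) + G(114, 4) = (-90 - 26/3*7**2) + 18 = (-90 - 26/3*49) + 18 = (-90 - 1274/3) + 18 = -1544/3 + 18 = -1490/3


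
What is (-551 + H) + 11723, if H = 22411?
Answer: 33583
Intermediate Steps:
(-551 + H) + 11723 = (-551 + 22411) + 11723 = 21860 + 11723 = 33583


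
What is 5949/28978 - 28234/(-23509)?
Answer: 958019893/681243802 ≈ 1.4063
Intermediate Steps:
5949/28978 - 28234/(-23509) = 5949*(1/28978) - 28234*(-1/23509) = 5949/28978 + 28234/23509 = 958019893/681243802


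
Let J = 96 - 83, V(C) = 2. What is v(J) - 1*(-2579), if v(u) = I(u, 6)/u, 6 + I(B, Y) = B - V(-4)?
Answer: 33532/13 ≈ 2579.4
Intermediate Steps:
J = 13
I(B, Y) = -8 + B (I(B, Y) = -6 + (B - 1*2) = -6 + (B - 2) = -6 + (-2 + B) = -8 + B)
v(u) = (-8 + u)/u
v(J) - 1*(-2579) = (-8 + 13)/13 - 1*(-2579) = (1/13)*5 + 2579 = 5/13 + 2579 = 33532/13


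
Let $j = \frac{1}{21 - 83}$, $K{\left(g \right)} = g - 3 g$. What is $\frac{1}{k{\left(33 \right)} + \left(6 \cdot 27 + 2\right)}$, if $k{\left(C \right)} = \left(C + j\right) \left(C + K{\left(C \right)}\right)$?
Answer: $- \frac{62}{57317} \approx -0.0010817$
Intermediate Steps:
$K{\left(g \right)} = - 2 g$
$j = - \frac{1}{62}$ ($j = \frac{1}{-62} = - \frac{1}{62} \approx -0.016129$)
$k{\left(C \right)} = - C \left(- \frac{1}{62} + C\right)$ ($k{\left(C \right)} = \left(C - \frac{1}{62}\right) \left(C - 2 C\right) = \left(- \frac{1}{62} + C\right) \left(- C\right) = - C \left(- \frac{1}{62} + C\right)$)
$\frac{1}{k{\left(33 \right)} + \left(6 \cdot 27 + 2\right)} = \frac{1}{33 \left(\frac{1}{62} - 33\right) + \left(6 \cdot 27 + 2\right)} = \frac{1}{33 \left(\frac{1}{62} - 33\right) + \left(162 + 2\right)} = \frac{1}{33 \left(- \frac{2045}{62}\right) + 164} = \frac{1}{- \frac{67485}{62} + 164} = \frac{1}{- \frac{57317}{62}} = - \frac{62}{57317}$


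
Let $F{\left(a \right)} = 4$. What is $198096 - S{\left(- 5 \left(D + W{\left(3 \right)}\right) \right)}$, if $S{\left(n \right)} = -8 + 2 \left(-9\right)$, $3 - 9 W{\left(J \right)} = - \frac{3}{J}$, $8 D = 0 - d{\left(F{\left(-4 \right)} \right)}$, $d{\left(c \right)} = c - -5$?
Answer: $198122$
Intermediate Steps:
$d{\left(c \right)} = 5 + c$ ($d{\left(c \right)} = c + 5 = 5 + c$)
$D = - \frac{9}{8}$ ($D = \frac{0 - \left(5 + 4\right)}{8} = \frac{0 - 9}{8} = \frac{1}{8} \left(-9\right) = - \frac{9}{8} \approx -1.125$)
$W{\left(J \right)} = \frac{1}{3} + \frac{1}{3 J}$ ($W{\left(J \right)} = \frac{1}{3} - \frac{\left(-3\right) \frac{1}{J}}{9} = \frac{1}{3} + \frac{1}{3 J}$)
$S{\left(n \right)} = -26$ ($S{\left(n \right)} = -8 - 18 = -26$)
$198096 - S{\left(- 5 \left(D + W{\left(3 \right)}\right) \right)} = 198096 - -26 = 198096 + 26 = 198122$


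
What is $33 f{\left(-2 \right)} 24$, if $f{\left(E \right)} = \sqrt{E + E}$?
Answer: $1584 i \approx 1584.0 i$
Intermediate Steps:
$f{\left(E \right)} = \sqrt{2} \sqrt{E}$ ($f{\left(E \right)} = \sqrt{2 E} = \sqrt{2} \sqrt{E}$)
$33 f{\left(-2 \right)} 24 = 33 \sqrt{2} \sqrt{-2} \cdot 24 = 33 \sqrt{2} i \sqrt{2} \cdot 24 = 33 \cdot 2 i 24 = 66 i 24 = 1584 i$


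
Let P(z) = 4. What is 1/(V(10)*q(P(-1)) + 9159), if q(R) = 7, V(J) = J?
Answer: 1/9229 ≈ 0.00010835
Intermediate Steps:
1/(V(10)*q(P(-1)) + 9159) = 1/(10*7 + 9159) = 1/(70 + 9159) = 1/9229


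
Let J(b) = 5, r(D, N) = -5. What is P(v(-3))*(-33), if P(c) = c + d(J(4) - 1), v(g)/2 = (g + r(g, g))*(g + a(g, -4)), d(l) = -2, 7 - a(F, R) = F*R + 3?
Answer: -5742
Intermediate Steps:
a(F, R) = 4 - F*R (a(F, R) = 7 - (F*R + 3) = 7 - (3 + F*R) = 7 + (-3 - F*R) = 4 - F*R)
v(g) = 2*(-5 + g)*(4 + 5*g) (v(g) = 2*((g - 5)*(g + (4 - 1*g*(-4)))) = 2*((-5 + g)*(g + (4 + 4*g))) = 2*((-5 + g)*(4 + 5*g)) = 2*(-5 + g)*(4 + 5*g))
P(c) = -2 + c (P(c) = c - 2 = -2 + c)
P(v(-3))*(-33) = (-2 + (-40 - 42*(-3) + 10*(-3)²))*(-33) = (-2 + (-40 + 126 + 10*9))*(-33) = (-2 + (-40 + 126 + 90))*(-33) = (-2 + 176)*(-33) = 174*(-33) = -5742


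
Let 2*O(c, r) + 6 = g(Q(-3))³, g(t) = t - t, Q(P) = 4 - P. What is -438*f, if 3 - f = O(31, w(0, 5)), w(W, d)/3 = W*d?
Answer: -2628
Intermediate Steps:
w(W, d) = 3*W*d (w(W, d) = 3*(W*d) = 3*W*d)
g(t) = 0
O(c, r) = -3 (O(c, r) = -3 + (½)*0³ = -3 + (½)*0 = -3 + 0 = -3)
f = 6 (f = 3 - 1*(-3) = 3 + 3 = 6)
-438*f = -438*6 = -2628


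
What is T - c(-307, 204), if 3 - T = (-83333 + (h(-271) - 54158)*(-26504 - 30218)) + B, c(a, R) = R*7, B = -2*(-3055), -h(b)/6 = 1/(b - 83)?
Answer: -181240525680/59 ≈ -3.0719e+9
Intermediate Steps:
h(b) = -6/(-83 + b) (h(b) = -6/(b - 83) = -6/(-83 + b))
B = 6110
c(a, R) = 7*R
T = -181240441428/59 (T = 3 - ((-83333 + (-6/(-83 - 271) - 54158)*(-26504 - 30218)) + 6110) = 3 - ((-83333 + (-6/(-354) - 54158)*(-56722)) + 6110) = 3 - ((-83333 + (-6*(-1/354) - 54158)*(-56722)) + 6110) = 3 - ((-83333 + (1/59 - 54158)*(-56722)) + 6110) = 3 - ((-83333 - 3195321/59*(-56722)) + 6110) = 3 - ((-83333 + 181244997762/59) + 6110) = 3 - (181240081115/59 + 6110) = 3 - 1*181240441605/59 = 3 - 181240441605/59 = -181240441428/59 ≈ -3.0719e+9)
T - c(-307, 204) = -181240441428/59 - 7*204 = -181240441428/59 - 1*1428 = -181240441428/59 - 1428 = -181240525680/59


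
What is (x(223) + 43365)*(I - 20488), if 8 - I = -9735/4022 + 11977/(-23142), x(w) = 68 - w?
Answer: -101423557163480/114627 ≈ -8.8481e+8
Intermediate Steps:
I = 1253788/114627 (I = 8 - (-9735/4022 + 11977/(-23142)) = 8 - (-9735*1/4022 + 11977*(-1/23142)) = 8 - (-9735/4022 - 59/114) = 8 - 1*(-336772/114627) = 8 + 336772/114627 = 1253788/114627 ≈ 10.938)
(x(223) + 43365)*(I - 20488) = ((68 - 1*223) + 43365)*(1253788/114627 - 20488) = ((68 - 223) + 43365)*(-2347224188/114627) = (-155 + 43365)*(-2347224188/114627) = 43210*(-2347224188/114627) = -101423557163480/114627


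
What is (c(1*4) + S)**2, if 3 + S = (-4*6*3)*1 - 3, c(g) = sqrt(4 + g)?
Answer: 6092 - 312*sqrt(2) ≈ 5650.8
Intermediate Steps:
S = -78 (S = -3 + ((-4*6*3)*1 - 3) = -3 + (-24*3*1 - 3) = -3 + (-72*1 - 3) = -3 + (-72 - 3) = -3 - 75 = -78)
(c(1*4) + S)**2 = (sqrt(4 + 1*4) - 78)**2 = (sqrt(4 + 4) - 78)**2 = (sqrt(8) - 78)**2 = (2*sqrt(2) - 78)**2 = (-78 + 2*sqrt(2))**2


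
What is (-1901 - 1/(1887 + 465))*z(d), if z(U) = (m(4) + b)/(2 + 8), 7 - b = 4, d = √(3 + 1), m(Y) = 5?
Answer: -4471153/2940 ≈ -1520.8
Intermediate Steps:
d = 2 (d = √4 = 2)
b = 3 (b = 7 - 1*4 = 7 - 4 = 3)
z(U) = ⅘ (z(U) = (5 + 3)/(2 + 8) = 8/10 = 8*(⅒) = ⅘)
(-1901 - 1/(1887 + 465))*z(d) = (-1901 - 1/(1887 + 465))*(⅘) = (-1901 - 1/2352)*(⅘) = -4471153/2352*⅘ = -4471153/2940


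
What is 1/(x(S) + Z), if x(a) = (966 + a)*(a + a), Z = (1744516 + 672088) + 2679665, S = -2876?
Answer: 1/16082589 ≈ 6.2179e-8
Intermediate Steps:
Z = 5096269 (Z = 2416604 + 2679665 = 5096269)
x(a) = 2*a*(966 + a) (x(a) = (966 + a)*(2*a) = 2*a*(966 + a))
1/(x(S) + Z) = 1/(2*(-2876)*(966 - 2876) + 5096269) = 1/(2*(-2876)*(-1910) + 5096269) = 1/(10986320 + 5096269) = 1/16082589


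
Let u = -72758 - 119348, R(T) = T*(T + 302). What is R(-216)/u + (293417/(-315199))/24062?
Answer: 70414965140243/728496529319914 ≈ 0.096658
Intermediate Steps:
R(T) = T*(302 + T)
u = -192106
R(-216)/u + (293417/(-315199))/24062 = -216*(302 - 216)/(-192106) + (293417/(-315199))/24062 = -216*86*(-1/192106) + (293417*(-1/315199))*(1/24062) = -18576*(-1/192106) - 293417/315199*1/24062 = 9288/96053 - 293417/7584318338 = 70414965140243/728496529319914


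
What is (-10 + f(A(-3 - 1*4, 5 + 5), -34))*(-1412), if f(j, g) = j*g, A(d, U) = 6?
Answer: 302168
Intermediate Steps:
f(j, g) = g*j
(-10 + f(A(-3 - 1*4, 5 + 5), -34))*(-1412) = (-10 - 34*6)*(-1412) = (-10 - 204)*(-1412) = -214*(-1412) = 302168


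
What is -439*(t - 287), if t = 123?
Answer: 71996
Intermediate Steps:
-439*(t - 287) = -439*(123 - 287) = -439*(-164) = 71996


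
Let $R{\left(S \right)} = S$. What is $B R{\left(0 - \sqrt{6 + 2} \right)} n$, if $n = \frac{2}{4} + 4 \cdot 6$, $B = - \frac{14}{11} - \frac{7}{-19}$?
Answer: $\frac{9261 \sqrt{2}}{209} \approx 62.665$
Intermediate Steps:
$B = - \frac{189}{209}$ ($B = \left(-14\right) \frac{1}{11} - - \frac{7}{19} = - \frac{14}{11} + \frac{7}{19} = - \frac{189}{209} \approx -0.90431$)
$n = \frac{49}{2}$ ($n = 2 \cdot \frac{1}{4} + 24 = \frac{1}{2} + 24 = \frac{49}{2} \approx 24.5$)
$B R{\left(0 - \sqrt{6 + 2} \right)} n = - \frac{189 \left(0 - \sqrt{6 + 2}\right)}{209} \cdot \frac{49}{2} = - \frac{189 \left(0 - \sqrt{8}\right)}{209} \cdot \frac{49}{2} = - \frac{189 \left(0 - 2 \sqrt{2}\right)}{209} \cdot \frac{49}{2} = - \frac{189 \left(- 2 \sqrt{2}\right)}{209} \cdot \frac{49}{2} = \frac{378 \sqrt{2}}{209} \cdot \frac{49}{2} = \frac{9261 \sqrt{2}}{209}$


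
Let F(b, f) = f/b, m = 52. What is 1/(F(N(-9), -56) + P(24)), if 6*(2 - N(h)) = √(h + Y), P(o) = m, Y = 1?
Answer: 121/3268 + 21*I*√2/3268 ≈ 0.037026 + 0.0090877*I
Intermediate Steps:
P(o) = 52
N(h) = 2 - √(1 + h)/6 (N(h) = 2 - √(h + 1)/6 = 2 - √(1 + h)/6)
1/(F(N(-9), -56) + P(24)) = 1/(-56/(2 - √(1 - 9)/6) + 52) = 1/(-56/(2 - I*√2/3) + 52) = 1/(52 - 56/(2 - I*√2/3))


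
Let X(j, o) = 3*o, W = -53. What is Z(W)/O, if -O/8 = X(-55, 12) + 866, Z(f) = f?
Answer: 53/7216 ≈ 0.0073448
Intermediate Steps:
O = -7216 (O = -8*(3*12 + 866) = -8*(36 + 866) = -8*902 = -7216)
Z(W)/O = -53/(-7216) = -53*(-1/7216) = 53/7216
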